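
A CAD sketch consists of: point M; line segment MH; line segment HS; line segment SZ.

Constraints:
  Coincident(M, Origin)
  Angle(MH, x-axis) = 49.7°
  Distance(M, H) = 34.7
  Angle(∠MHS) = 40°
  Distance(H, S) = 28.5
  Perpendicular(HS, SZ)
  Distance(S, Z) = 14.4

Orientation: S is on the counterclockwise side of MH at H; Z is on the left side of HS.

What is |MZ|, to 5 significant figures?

8.1342

M is at the origin; MH runs at 49.7° with length 34.7, so H = 34.7·(cos 49.7°, sin 49.7°) = (22.444, 26.465). ∠MHS = 40.0°, so HS runs at 49.7° + (180° − 40.0°) = 189.70° from the x-axis; with |HS| = 28.5, S = H + 28.5·(cos 189.70°, sin 189.70°) = (-5.6489, 21.663). The perpendicularity gives SZ at right angles to HS; with |SZ| = 14.4 on the left of HS, Z = S + 14.4·(0.16849, -0.98570) = (-3.2227, 7.4685). Then |MZ| = |Z − M| = 8.1342.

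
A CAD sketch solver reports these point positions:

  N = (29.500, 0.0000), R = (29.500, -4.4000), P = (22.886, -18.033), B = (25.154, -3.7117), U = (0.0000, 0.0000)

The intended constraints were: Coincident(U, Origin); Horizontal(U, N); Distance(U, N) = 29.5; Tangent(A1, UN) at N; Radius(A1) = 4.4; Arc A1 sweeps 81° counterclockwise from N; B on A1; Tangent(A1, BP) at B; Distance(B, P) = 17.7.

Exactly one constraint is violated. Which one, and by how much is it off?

Distance(B, P) = 17.7 — off by 3.20.

U = (0.00, 0.00) ✓; U.y = 0.00, N.y = 0.00 ✓; |UN| = 29.50 ✓; ∠(RN, NU) = 90.00° ✓; |RN| = 4.400 ✓; bearing(R→B) − bearing(R→N) = 81.00° ✓; |RB| = 4.400 ✓; ∠(RB, BP) = 90.00° ✓; |BP| = 14.50 ✗.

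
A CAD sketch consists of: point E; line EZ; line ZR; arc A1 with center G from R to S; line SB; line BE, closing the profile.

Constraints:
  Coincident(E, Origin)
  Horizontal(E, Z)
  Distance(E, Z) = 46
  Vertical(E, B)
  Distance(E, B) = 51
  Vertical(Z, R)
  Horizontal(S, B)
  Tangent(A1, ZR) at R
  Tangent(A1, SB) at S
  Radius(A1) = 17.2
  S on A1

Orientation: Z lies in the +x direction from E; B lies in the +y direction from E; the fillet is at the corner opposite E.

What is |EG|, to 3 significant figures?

44.4

E is at the origin; E and Z share the same y with |EZ| = 46.0 and Z on the +x side, so Z = (46.0, 0.00). E and B share the same x with |EB| = 51.0 and B on the +y side, so B = (0.00, 51.0). The virtual corner opposite E is at (46.0, 51.0). Tangency of A1 to ZR means the radius GR is perpendicular to ZR and A1 meets SB tangentially, so GS is at right angles to SB, with radius 17.2, so the center G sits 17.2 in from both sides at G = (28.8, 33.8). Then |EG| = |G − E| = 44.4.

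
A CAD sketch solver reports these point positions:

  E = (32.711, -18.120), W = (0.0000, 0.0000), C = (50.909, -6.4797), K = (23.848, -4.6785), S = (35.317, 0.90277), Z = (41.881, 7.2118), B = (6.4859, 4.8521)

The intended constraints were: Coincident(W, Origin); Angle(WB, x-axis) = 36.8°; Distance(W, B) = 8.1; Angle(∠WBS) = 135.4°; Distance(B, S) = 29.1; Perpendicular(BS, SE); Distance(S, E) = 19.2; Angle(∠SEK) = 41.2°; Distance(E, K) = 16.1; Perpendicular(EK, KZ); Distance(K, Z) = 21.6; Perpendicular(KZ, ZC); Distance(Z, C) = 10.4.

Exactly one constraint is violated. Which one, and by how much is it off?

Distance(Z, C) = 10.4 — off by 6.00.

W = (0.00, 0.00) ✓; WB at 36.80° ✓; |WB| = 8.100 ✓; ∠WBS = 135.4° ✓; |BS| = 29.10 ✓; ∠(BS, SE) = 90.00° ✓; |SE| = 19.20 ✓; ∠SEK = 41.20° ✓; |EK| = 16.10 ✓; ∠(EK, KZ) = 90.00° ✓; |KZ| = 21.60 ✓; ∠(KZ, ZC) = 90.00° ✓; |ZC| = 16.40 ✗.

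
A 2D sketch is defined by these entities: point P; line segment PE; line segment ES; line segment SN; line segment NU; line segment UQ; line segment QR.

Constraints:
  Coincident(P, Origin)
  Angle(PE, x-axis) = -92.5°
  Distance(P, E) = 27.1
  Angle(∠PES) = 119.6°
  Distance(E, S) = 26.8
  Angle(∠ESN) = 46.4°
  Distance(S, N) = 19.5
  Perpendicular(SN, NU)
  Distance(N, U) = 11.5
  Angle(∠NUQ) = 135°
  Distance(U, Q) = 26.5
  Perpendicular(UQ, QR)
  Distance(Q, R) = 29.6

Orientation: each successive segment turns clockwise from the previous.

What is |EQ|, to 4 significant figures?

20.77

SN is perpendicular to NU, so NU runs at -16.50°; with |NU| = 11.5, U = (-8.475, -23.85). ∠NUQ = 135.0° gives UQ at -61.50° from the x-axis; with |UQ| = 26.5, Q = (4.170, -47.14). Then |EQ| = |Q − E| = 20.77.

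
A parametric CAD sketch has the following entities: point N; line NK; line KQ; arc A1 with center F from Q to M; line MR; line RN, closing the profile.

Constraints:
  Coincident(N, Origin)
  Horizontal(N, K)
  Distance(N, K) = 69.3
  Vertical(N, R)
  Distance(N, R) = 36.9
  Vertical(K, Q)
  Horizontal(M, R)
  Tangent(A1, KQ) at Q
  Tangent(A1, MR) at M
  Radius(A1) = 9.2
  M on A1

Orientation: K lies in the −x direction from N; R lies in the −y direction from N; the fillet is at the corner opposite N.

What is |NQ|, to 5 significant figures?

74.631

N is at the origin; NK is horizontal with |NK| = 69.3 and K on the −x side, so K = (-69.300, 0.0000). N and R share the same x with |NR| = 36.9 and R on the −y side, so R = (0.0000, -36.900). The virtual corner opposite N is at (-69.300, -36.900). Since A1 is tangent to KQ there, FQ ⟂ KQ and tangency of A1 to MR means the radius FM is perpendicular to MR, with radius 9.2, so the center F sits 9.2 in from both sides at F = (-60.100, -27.700). That places the tangent points at Q = (-69.300, -27.700) on KQ and M = (-60.100, -36.900) on MR. Then |NQ| = |Q − N| = 74.631.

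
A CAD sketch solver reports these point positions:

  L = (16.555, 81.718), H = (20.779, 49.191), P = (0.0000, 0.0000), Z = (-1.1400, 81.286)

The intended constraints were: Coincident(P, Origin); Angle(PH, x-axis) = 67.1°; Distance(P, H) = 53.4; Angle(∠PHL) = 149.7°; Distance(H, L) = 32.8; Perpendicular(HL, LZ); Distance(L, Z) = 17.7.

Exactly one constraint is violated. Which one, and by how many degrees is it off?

Perpendicular(HL, LZ) — off by 6.00°.

P = (0.00, 0.00) ✓; PH at 67.10° ✓; |PH| = 53.40 ✓; ∠PHL = 149.7° ✓; |HL| = 32.80 ✓; ∠(HL, LZ) = 84.00° ✗; |LZ| = 17.70 ✓.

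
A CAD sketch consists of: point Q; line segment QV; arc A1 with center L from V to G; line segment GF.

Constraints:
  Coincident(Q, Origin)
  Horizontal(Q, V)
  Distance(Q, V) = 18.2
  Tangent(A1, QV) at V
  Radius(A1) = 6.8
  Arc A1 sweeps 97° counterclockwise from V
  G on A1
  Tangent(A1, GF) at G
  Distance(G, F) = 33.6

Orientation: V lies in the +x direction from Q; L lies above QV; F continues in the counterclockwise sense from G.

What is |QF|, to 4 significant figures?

45.98

Q is at the origin; QV is horizontal with |QV| = 18.2 and V on the +x side, so V = (18.20, 0.000). Tangency of A1 to QV means the radius LV is perpendicular to QV, so L = V + (0, 6.8) = (18.20, 6.800). On A1, V sits at bearing -90° from L; a 97° counterclockwise sweep puts G at bearing 7°, so G = L + 6.8·(cos 7°, sin 7°) = (24.95, 7.629). Since A1 is tangent to GF there, LG ⟂ GF, so GF runs along (−sin 7°, cos 7°); with |GF| = 33.6, F = (20.85, 40.98). Then |QF| = |F − Q| = 45.98.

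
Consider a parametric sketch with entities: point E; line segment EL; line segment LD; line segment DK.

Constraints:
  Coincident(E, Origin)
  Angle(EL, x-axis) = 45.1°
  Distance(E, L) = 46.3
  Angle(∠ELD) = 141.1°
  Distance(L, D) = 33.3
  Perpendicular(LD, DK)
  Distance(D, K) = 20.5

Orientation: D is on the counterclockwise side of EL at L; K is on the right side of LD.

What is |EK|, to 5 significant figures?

85.233

E is at the origin; EL runs at 45.1° with length 46.3, so L = 46.3·(cos 45.1°, sin 45.1°) = (32.682, 32.796). ∠ELD = 141.1°, so LD runs at 45.1° + (180° − 141.1°) = 84.000° from the x-axis; with |LD| = 33.3, D = L + 33.3·(cos 84.000°, sin 84.000°) = (36.163, 65.914). LD ⟂ DK; with |DK| = 20.5 on the right of LD, K = D + 20.5·(0.99452, -0.10453) = (56.550, 63.771). Then |EK| = |K − E| = 85.233.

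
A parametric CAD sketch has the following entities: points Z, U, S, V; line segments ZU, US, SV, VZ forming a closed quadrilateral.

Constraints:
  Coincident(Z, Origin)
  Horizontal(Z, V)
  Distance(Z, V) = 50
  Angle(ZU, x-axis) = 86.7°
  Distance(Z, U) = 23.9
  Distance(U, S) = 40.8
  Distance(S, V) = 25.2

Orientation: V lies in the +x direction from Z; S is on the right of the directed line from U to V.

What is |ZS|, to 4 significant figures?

27.60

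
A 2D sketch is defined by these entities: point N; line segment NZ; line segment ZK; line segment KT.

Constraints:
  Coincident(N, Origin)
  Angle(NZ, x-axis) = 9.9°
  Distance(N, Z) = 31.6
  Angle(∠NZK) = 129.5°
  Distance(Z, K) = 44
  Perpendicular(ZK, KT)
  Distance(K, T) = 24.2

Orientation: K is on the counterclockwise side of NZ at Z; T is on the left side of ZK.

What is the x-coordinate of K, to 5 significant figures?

52.863

N is at the origin; NZ runs at 9.9° with length 31.6, so Z = 31.6·(cos 9.9°, sin 9.9°) = (31.129, 5.4330). ∠NZK = 129.5°, so ZK runs at 9.9° + (180° − 129.5°) = 60.400° from the x-axis; with |ZK| = 44.0, K = Z + 44.0·(cos 60.400°, sin 60.400°) = (52.863, 43.691). So K.x = 52.863.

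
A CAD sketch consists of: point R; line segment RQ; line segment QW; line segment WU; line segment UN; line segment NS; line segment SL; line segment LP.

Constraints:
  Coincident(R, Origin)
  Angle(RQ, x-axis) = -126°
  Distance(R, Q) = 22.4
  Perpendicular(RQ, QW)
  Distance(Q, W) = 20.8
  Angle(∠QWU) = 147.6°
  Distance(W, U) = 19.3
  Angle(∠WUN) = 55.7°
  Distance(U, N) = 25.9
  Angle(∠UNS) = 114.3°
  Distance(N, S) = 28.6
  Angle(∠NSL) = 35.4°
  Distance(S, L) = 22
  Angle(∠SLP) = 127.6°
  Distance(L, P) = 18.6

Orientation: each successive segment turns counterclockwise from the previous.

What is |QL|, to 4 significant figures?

14.58

R is at the origin; RQ runs at -126.0° with length 22.4, so Q = (-13.17, -18.12). RQ ⟂ QW, so QW runs at -36.00°; with |QW| = 20.8, W = (3.661, -30.35). ∠QWU = 147.6° gives WU at -3.600° from the x-axis; with |WU| = 19.3, U = (22.92, -31.56). ∠WUN = 55.7° gives UN at 120.7° from the x-axis; with |UN| = 25.9, N = (9.700, -9.290). ∠UNS = 114.3° gives NS at -173.6° from the x-axis; with |NS| = 28.6, S = (-18.72, -12.48). ∠NSL = 35.4° gives SL at -29.00° from the x-axis; with |SL| = 22.0, L = (0.5199, -23.14). Then |QL| = |L − Q| = 14.58.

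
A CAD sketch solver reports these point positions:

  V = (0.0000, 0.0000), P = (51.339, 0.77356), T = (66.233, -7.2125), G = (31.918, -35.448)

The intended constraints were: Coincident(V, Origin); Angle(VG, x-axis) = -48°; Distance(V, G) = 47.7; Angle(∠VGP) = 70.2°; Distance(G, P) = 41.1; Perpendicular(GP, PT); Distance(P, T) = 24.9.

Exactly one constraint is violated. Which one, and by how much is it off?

Distance(P, T) = 24.9 — off by 8.00.

V = (0.00, 0.00) ✓; VG at -48.00° ✓; |VG| = 47.70 ✓; ∠VGP = 70.20° ✓; |GP| = 41.10 ✓; ∠(GP, PT) = 90.00° ✓; |PT| = 16.90 ✗.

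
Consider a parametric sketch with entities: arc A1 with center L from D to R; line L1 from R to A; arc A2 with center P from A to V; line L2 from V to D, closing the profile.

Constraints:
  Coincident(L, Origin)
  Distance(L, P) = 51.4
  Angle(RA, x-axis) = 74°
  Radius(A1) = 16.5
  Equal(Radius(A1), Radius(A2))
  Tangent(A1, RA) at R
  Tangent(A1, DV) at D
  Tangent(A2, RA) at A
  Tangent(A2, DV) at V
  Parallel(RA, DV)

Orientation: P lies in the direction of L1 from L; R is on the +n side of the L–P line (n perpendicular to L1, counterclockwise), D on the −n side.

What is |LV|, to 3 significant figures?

54.0

The slot axis is L1's direction at 74.0°, so u = (cos 74.0°, sin 74.0°) = (0.276, 0.961) and n = (−sin 74.0°, cos 74.0°) = (-0.961, 0.276). L is at the origin and P lies 51.4 along u from L, so P = 51.4·u = (14.2, 49.4). Tangency of A1 to both parallel lines with radius 16.5 puts R and D at L ± 16.5·n: R = (-15.9, 4.55), D = (15.9, -4.55). Equal radii place A and V the same way about P: A = P + 16.5·n = (-1.69, 54.0), V = P − 16.5·n = (30.0, 44.9). Then |LV| = |V − L| = 54.0.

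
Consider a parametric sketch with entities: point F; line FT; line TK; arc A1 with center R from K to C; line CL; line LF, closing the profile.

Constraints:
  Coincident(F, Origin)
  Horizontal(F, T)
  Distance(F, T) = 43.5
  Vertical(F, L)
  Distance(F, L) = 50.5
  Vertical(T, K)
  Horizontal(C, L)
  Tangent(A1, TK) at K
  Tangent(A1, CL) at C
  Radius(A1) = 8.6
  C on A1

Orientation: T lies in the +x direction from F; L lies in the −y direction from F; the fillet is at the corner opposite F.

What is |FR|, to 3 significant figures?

54.5

F is at the origin; FT is horizontal with |FT| = 43.5 and T on the +x side, so T = (43.5, 0.00). FL is vertical with |FL| = 50.5 and L on the −y side, so L = (0.00, -50.5). The virtual corner opposite F is at (43.5, -50.5). Since A1 is tangent to TK there, RK ⟂ TK and since A1 is tangent to CL there, RC ⟂ CL, with radius 8.6, so the center R sits 8.6 in from both sides at R = (34.9, -41.9). Then |FR| = |R − F| = 54.5.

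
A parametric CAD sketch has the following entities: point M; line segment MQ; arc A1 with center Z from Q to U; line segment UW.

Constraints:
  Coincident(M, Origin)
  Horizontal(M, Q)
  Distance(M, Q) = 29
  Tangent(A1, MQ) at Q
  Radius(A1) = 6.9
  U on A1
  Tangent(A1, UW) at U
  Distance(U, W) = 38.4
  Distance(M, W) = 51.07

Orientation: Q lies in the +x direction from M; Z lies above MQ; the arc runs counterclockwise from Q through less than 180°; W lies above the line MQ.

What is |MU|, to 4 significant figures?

36.69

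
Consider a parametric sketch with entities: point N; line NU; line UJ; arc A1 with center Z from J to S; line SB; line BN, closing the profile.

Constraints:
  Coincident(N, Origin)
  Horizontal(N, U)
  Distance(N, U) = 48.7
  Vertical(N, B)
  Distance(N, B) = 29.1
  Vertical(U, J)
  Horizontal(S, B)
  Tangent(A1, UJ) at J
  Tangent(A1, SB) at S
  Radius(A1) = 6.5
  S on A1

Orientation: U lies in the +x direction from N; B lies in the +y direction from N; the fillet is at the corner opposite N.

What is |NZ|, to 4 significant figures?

47.87

N is at the origin; N and U share the same y with |NU| = 48.7 and U on the +x side, so U = (48.70, 0.000). N and B share the same x with |NB| = 29.1 and B on the +y side, so B = (0.000, 29.10). The virtual corner opposite N is at (48.70, 29.10). A1 meets UJ tangentially, so ZJ is at right angles to UJ and the tangent condition forces ZS to be normal to SB, with radius 6.5, so the center Z sits 6.5 in from both sides at Z = (42.20, 22.60). Then |NZ| = |Z − N| = 47.87.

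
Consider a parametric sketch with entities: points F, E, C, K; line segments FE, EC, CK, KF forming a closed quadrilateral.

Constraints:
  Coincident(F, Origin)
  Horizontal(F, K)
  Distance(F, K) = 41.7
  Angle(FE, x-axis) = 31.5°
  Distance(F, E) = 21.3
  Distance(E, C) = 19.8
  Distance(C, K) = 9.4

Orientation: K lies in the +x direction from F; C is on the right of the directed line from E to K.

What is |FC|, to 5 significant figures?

32.702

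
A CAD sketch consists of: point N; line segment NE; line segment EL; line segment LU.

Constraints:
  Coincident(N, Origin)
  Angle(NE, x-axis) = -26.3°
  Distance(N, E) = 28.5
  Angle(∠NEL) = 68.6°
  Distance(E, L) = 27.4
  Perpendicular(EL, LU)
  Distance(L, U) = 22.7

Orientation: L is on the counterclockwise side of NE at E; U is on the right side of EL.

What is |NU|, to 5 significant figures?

52.088

∠NEL = 68.6°, so EL runs at -26.3° + (180° − 68.6°) = 85.100° from the x-axis; with |EL| = 27.4, L = E + 27.4·(cos 85.100°, sin 85.100°) = (27.890, 14.672). EL ⟂ LU; with |LU| = 22.7 on the right of EL, U = L + 22.7·(0.99635, -0.085417) = (50.507, 12.733). Then |NU| = |U − N| = 52.088.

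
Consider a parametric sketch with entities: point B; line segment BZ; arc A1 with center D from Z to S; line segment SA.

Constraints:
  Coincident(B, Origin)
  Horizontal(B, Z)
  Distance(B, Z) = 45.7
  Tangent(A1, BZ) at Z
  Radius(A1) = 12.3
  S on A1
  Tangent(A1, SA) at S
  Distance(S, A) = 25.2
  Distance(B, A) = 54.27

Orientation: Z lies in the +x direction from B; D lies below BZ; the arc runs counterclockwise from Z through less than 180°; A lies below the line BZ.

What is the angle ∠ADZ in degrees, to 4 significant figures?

163.2°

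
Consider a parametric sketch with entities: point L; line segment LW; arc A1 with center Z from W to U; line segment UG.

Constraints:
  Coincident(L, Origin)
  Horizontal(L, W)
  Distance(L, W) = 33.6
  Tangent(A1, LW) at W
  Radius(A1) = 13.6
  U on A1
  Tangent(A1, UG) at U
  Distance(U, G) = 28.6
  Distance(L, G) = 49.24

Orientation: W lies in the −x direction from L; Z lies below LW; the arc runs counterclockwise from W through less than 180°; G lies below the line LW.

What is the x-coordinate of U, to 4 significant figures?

-43.25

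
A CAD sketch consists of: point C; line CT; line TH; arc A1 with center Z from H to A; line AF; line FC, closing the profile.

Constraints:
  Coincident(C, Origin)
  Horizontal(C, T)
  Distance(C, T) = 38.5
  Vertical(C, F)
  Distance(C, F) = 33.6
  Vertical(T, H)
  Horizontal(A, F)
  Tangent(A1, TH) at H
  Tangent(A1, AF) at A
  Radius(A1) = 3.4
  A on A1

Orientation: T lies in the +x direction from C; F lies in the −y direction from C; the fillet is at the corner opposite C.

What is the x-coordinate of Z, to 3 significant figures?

35.1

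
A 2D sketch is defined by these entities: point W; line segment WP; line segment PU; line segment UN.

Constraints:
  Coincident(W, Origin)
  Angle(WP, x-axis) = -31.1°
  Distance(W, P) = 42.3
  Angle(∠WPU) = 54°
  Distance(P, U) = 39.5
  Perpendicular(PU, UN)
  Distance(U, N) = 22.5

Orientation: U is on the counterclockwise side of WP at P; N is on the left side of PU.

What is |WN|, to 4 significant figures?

18.75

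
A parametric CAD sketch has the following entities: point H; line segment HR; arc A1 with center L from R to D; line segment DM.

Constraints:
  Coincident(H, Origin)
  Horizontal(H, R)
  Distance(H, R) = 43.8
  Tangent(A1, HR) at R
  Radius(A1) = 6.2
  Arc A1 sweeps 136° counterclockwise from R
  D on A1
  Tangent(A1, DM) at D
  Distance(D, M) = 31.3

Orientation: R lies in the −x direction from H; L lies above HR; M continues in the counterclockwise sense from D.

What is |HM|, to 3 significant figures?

70.0

On A1, R sits at bearing -90° from L; a 136° counterclockwise sweep puts D at bearing 46°, so D = L + 6.2·(cos 46°, sin 46°) = (-39.5, 10.7). Since A1 is tangent to DM there, LD ⟂ DM, so DM runs along (−sin 46°, cos 46°); with |DM| = 31.3, M = (-62.0, 32.4). Then |HM| = |M − H| = 70.0.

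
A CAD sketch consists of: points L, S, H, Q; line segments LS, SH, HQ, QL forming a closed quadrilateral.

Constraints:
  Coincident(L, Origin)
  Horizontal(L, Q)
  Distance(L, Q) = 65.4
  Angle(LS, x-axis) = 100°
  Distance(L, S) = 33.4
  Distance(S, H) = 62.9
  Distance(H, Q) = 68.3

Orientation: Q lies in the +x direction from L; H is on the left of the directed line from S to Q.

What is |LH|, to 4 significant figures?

81.41

L is at the origin; LQ is horizontal with |LQ| = 65.4 and Q in +x, so Q = (65.4, 0). LS runs at 100.0° with |LS| = 33.4, so S = (-5.800, 32.89). H is determined by |SH| = 62.9 and |HQ| = 68.3 together: it lies at the intersection of circle(S, 62.9) and circle(Q, 68.3). With |SQ| = 78.43, the foot of the radical line on SQ is 34.70 from S and the perpendicular offset is √(62.9² − 34.70²) = 52.46. Taking the left-of-SQ solution: H = (47.70, 65.97).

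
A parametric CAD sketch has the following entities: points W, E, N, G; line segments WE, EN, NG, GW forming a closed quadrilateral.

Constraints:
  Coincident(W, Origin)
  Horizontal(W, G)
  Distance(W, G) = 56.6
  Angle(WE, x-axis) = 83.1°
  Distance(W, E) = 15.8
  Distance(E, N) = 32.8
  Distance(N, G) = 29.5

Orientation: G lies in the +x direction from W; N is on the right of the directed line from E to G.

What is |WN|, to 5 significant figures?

27.916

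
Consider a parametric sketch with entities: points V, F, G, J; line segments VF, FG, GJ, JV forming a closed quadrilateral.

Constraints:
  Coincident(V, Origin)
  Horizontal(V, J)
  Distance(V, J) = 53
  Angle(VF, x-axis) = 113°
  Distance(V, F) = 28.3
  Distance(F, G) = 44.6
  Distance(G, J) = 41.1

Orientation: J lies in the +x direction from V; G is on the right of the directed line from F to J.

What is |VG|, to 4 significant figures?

17.51

V is at the origin; VJ is horizontal with |VJ| = 53.0 and J in +x, so J = (53.0, 0). VF runs at 113.0° with |VF| = 28.3, so F = (-11.06, 26.05). G is determined by |FG| = 44.6 and |GJ| = 41.1 together: it lies at the intersection of circle(F, 44.6) and circle(J, 41.1). With |FJ| = 69.15, the foot of the radical line on FJ is 36.74 from F and the perpendicular offset is √(44.6² − 36.74²) = 25.28. Taking the right-of-FJ solution: G = (13.46, -11.21).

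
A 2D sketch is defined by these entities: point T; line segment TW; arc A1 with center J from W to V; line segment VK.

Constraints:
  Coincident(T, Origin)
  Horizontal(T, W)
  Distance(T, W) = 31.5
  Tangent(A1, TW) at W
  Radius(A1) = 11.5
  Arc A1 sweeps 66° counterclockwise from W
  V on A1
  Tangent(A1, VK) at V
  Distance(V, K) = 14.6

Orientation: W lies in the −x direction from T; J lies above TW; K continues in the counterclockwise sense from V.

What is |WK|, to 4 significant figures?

26.02

On A1, W sits at bearing -90° from J; a 66° counterclockwise sweep puts V at bearing -24°, so V = J + 11.5·(cos -24°, sin -24°) = (-20.99, 6.823). Since A1 is tangent to VK there, JV ⟂ VK, so VK runs along (−sin -24°, cos -24°); with |VK| = 14.6, K = (-15.06, 20.16). Then |WK| = |K − W| = 26.02.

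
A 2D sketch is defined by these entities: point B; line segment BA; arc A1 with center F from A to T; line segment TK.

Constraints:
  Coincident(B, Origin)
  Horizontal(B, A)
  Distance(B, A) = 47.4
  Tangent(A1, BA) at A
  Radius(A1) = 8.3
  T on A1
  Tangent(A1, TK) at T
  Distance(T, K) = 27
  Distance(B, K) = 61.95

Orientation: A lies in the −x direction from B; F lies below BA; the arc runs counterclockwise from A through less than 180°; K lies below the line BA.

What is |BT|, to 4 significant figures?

56.42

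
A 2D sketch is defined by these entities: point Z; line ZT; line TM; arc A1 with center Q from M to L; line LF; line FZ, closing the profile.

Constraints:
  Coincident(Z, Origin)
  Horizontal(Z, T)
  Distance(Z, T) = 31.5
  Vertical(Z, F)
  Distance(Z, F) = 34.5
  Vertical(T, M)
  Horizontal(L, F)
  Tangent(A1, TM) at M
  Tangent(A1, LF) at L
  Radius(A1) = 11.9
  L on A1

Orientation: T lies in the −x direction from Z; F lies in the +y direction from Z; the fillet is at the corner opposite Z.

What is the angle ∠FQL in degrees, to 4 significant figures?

58.74°

The virtual corner opposite Z is at (-31.50, 34.50). Since A1 is tangent to TM there, QM ⟂ TM and since A1 is tangent to LF there, QL ⟂ LF, with radius 11.9, so the center Q sits 11.9 in from both sides at Q = (-19.60, 22.60). That places the tangent points at M = (-31.50, 22.60) on TM and L = (-19.60, 34.50) on LF. Then cos ∠FQL = QF·QL / (|QF||QL|), giving 58.74°.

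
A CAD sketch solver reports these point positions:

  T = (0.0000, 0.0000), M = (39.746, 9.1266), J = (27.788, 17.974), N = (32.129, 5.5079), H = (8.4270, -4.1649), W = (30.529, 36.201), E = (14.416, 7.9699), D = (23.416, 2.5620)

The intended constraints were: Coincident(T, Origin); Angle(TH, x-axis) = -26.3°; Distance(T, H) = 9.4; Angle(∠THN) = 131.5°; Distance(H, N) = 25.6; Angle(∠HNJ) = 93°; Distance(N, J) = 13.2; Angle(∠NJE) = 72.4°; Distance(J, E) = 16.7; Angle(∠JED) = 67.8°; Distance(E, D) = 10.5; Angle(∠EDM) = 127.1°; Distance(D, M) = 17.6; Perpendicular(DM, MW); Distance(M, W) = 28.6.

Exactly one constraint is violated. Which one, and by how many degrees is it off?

Perpendicular(DM, MW) — off by 3.10°.

T = (0.00, 0.00) ✓; TH at -26.30° ✓; |TH| = 9.400 ✓; ∠THN = 131.5° ✓; |HN| = 25.60 ✓; ∠HNJ = 93.00° ✓; |NJ| = 13.20 ✓; ∠NJE = 72.40° ✓; |JE| = 16.70 ✓; ∠JED = 67.80° ✓; |ED| = 10.50 ✓; ∠EDM = 127.1° ✓; |DM| = 17.60 ✓; ∠(DM, MW) = 86.90° ✗; |MW| = 28.60 ✓.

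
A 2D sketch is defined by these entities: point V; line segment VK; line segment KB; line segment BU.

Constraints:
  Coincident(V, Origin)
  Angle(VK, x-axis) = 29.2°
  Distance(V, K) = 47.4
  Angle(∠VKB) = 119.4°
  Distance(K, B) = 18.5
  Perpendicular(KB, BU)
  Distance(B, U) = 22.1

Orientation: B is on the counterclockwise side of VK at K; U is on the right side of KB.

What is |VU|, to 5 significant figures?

75.919

V is at the origin; VK runs at 29.2° with length 47.4, so K = 47.4·(cos 29.2°, sin 29.2°) = (41.377, 23.125). ∠VKB = 119.4°, so KB runs at 29.2° + (180° − 119.4°) = 89.800° from the x-axis; with |KB| = 18.5, B = K + 18.5·(cos 89.800°, sin 89.800°) = (41.441, 41.624). KB is perpendicular to BU; with |BU| = 22.1 on the right of KB, U = B + 22.1·(0.99999, -0.0034907) = (63.541, 41.547). Then |VU| = |U − V| = 75.919.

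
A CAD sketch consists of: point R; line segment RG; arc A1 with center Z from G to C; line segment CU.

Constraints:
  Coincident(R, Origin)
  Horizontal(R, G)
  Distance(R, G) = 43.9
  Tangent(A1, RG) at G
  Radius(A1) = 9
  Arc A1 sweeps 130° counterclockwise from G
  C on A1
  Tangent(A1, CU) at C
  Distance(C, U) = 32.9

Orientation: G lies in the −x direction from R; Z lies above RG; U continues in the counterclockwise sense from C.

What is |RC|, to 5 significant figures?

39.850

Tangency of A1 to RG means the radius ZG is perpendicular to RG, so Z = G + (0, 9) = (-43.900, 9.0000). On A1, G sits at bearing -90° from Z; a 130° counterclockwise sweep puts C at bearing 40°, so C = Z + 9.0·(cos 40°, sin 40°) = (-37.006, 14.785). Then |RC| = |C − R| = 39.850.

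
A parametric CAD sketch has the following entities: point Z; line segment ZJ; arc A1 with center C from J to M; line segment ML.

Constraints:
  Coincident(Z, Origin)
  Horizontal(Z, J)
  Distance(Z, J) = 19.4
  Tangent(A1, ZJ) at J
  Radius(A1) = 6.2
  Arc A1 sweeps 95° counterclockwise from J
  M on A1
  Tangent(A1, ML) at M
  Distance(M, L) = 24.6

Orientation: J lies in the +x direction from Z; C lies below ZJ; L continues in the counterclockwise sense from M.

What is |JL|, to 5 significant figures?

31.506

Z is at the origin; Z and J share the same y with |ZJ| = 19.4 and J on the +x side, so J = (19.400, 0.0000). The tangent condition forces CJ to be normal to ZJ, so C = J + (0, -6.2) = (19.400, -6.2000). On A1, J sits at bearing 90° from C; a 95° counterclockwise sweep puts M at bearing 185°, so M = C + 6.2·(cos 185°, sin 185°) = (13.224, -6.7404). The tangent condition forces CM to be normal to ML, so ML runs along (−sin 185°, cos 185°); with |ML| = 24.6, L = (15.368, -31.247). Then |JL| = |L − J| = 31.506.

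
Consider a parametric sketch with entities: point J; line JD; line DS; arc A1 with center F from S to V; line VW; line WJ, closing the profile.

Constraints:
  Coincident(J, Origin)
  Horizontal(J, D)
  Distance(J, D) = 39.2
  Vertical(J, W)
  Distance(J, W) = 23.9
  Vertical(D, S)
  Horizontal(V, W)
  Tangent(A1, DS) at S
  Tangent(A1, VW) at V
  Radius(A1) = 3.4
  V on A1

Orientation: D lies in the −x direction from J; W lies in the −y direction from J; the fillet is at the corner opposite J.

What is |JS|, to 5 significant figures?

44.237

J is at the origin; J and D share the same y with |JD| = 39.2 and D on the −x side, so D = (-39.200, 0.0000). J and W share the same x with |JW| = 23.9 and W on the −y side, so W = (0.0000, -23.900). The virtual corner opposite J is at (-39.200, -23.900). The tangent condition forces FS to be normal to DS and since A1 is tangent to VW there, FV ⟂ VW, with radius 3.4, so the center F sits 3.4 in from both sides at F = (-35.800, -20.500). That places the tangent points at S = (-39.200, -20.500) on DS and V = (-35.800, -23.900) on VW. Then |JS| = |S − J| = 44.237.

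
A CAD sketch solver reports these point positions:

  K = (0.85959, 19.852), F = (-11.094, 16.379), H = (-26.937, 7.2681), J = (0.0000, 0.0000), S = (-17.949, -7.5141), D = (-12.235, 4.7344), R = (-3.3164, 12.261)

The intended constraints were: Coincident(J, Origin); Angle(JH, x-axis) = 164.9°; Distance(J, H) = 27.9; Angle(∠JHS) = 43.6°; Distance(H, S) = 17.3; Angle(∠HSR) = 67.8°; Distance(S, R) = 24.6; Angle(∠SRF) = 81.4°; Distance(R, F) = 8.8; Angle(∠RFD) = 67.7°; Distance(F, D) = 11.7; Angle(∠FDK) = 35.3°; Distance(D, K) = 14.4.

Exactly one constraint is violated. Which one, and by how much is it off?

Distance(D, K) = 14.4 — off by 5.60.

J = (0.00, 0.00) ✓; JH at 164.9° ✓; |JH| = 27.90 ✓; ∠JHS = 43.60° ✓; |HS| = 17.30 ✓; ∠HSR = 67.80° ✓; |SR| = 24.60 ✓; ∠SRF = 81.40° ✓; |RF| = 8.801 ✓; ∠RFD = 67.70° ✓; |FD| = 11.70 ✓; ∠FDK = 35.30° ✓; |DK| = 20.00 ✗.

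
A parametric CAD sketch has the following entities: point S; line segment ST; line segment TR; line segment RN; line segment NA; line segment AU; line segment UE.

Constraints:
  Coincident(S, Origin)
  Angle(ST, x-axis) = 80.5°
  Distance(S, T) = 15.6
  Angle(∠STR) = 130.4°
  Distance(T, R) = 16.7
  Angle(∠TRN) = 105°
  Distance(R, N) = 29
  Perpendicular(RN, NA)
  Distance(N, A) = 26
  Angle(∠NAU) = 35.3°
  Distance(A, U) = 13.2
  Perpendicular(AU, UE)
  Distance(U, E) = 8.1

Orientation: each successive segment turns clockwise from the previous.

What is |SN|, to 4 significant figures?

37.92

∠STR = 130.4° gives TR at 30.90° from the x-axis; with |TR| = 16.7, R = (16.90, 23.96). ∠TRN = 105.0° gives RN at -44.10° from the x-axis; with |RN| = 29.0, N = (37.73, 3.781). Then |SN| = |N − S| = 37.92.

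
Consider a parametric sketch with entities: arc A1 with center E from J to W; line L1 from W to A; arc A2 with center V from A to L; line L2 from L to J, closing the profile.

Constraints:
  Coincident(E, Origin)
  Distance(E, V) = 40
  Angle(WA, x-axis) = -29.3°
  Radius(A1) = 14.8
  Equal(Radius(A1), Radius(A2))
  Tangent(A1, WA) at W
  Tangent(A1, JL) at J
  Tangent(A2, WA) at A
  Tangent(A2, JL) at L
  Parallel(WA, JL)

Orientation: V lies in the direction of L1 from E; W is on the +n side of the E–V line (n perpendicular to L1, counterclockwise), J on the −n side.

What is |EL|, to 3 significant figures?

42.7

Tangency of A1 to both parallel lines with radius 14.8 puts W and J at E ± 14.8·n: W = (7.24, 12.9), J = (-7.24, -12.9). Equal radii place A and L the same way about V: A = V + 14.8·n = (42.1, -6.67), L = V − 14.8·n = (27.6, -32.5). Then |EL| = |L − E| = 42.7.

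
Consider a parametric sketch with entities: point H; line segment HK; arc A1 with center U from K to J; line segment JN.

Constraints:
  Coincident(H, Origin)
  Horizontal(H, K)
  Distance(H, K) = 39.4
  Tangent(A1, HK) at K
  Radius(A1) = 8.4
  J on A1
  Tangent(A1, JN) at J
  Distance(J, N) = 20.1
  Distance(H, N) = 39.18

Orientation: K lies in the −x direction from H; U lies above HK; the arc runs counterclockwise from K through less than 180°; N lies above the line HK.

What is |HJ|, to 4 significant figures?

31.91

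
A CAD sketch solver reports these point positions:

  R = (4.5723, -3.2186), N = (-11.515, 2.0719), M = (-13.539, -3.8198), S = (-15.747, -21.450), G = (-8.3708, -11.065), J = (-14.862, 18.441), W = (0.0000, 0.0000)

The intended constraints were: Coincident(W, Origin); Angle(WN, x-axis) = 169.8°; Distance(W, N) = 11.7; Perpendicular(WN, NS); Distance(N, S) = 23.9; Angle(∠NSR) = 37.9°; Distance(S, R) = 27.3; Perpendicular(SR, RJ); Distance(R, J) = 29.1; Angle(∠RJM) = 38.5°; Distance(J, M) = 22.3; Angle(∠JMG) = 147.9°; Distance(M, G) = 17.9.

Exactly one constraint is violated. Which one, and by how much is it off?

Distance(M, G) = 17.9 — off by 9.00.

W = (0.00, 0.00) ✓; WN at 169.8° ✓; |WN| = 11.70 ✓; ∠(WN, NS) = 90.00° ✓; |NS| = 23.90 ✓; ∠NSR = 37.90° ✓; |SR| = 27.30 ✓; ∠(SR, RJ) = 90.00° ✓; |RJ| = 29.10 ✓; ∠RJM = 38.50° ✓; |JM| = 22.30 ✓; ∠JMG = 147.9° ✓; |MG| = 8.900 ✗.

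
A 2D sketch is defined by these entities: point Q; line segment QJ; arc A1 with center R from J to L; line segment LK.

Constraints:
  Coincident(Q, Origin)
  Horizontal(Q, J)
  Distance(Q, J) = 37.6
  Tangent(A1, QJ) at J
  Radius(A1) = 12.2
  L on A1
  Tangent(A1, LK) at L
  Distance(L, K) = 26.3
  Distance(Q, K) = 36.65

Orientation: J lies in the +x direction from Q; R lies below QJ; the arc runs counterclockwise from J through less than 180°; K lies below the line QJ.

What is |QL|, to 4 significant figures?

27.35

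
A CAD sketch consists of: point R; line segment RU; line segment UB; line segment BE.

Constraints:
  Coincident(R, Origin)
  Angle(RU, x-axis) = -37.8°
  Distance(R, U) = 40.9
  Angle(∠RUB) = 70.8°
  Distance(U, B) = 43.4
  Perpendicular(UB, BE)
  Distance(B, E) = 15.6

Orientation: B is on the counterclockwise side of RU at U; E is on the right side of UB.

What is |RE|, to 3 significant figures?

61.9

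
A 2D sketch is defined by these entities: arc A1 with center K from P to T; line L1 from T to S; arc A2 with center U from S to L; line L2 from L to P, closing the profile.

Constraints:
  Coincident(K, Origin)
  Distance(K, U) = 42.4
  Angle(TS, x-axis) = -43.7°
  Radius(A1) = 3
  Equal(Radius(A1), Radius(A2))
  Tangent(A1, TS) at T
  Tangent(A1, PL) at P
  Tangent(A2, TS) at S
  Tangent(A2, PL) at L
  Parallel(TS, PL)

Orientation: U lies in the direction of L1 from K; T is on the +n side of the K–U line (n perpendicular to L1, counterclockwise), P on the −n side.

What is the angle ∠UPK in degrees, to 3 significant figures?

86.0°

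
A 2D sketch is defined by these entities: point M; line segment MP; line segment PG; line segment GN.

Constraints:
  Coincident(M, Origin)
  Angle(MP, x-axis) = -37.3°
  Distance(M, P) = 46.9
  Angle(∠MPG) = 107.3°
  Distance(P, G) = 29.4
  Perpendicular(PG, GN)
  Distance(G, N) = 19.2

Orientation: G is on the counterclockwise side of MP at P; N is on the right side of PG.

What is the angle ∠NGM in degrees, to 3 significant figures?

136°

M is at the origin; MP runs at -37.3° with length 46.9, so P = 46.9·(cos -37.3°, sin -37.3°) = (37.3, -28.4). ∠MPG = 107.3°, so PG runs at -37.3° + (180° − 107.3°) = 35.4° from the x-axis; with |PG| = 29.4, G = P + 29.4·(cos 35.4°, sin 35.4°) = (61.3, -11.4). PG is perpendicular to GN; with |GN| = 19.2 on the right of PG, N = G + 19.2·(0.579, -0.815) = (72.4, -27.0). Then cos ∠NGM = GN·GM / (|GN||GM|), giving 136°.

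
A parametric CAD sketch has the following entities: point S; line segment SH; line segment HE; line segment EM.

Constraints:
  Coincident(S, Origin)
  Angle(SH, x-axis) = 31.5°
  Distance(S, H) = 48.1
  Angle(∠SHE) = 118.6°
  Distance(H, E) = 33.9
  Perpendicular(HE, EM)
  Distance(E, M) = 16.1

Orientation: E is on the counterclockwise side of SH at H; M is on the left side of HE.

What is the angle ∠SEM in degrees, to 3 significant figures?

53.4°

∠SHE = 118.6°, so HE runs at 31.5° + (180° − 118.6°) = 92.9° from the x-axis; with |HE| = 33.9, E = H + 33.9·(cos 92.9°, sin 92.9°) = (39.3, 59.0). HE is perpendicular to EM; with |EM| = 16.1 on the left of HE, M = E + 16.1·(-0.999, -0.0506) = (23.2, 58.2). Then cos ∠SEM = ES·EM / (|ES||EM|), giving 53.4°.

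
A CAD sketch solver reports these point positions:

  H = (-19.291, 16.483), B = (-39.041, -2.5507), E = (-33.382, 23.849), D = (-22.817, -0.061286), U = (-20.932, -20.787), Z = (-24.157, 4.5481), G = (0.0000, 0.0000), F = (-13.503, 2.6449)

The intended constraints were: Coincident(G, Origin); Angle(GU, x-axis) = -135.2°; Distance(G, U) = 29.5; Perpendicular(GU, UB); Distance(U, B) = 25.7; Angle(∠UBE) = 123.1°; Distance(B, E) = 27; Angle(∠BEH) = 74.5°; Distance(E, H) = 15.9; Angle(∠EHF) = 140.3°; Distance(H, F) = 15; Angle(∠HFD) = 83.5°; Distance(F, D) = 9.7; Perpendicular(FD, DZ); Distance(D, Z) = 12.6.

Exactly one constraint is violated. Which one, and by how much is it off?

Distance(D, Z) = 12.6 — off by 7.80.

G = (0.00, 0.00) ✓; GU at -135.2° ✓; |GU| = 29.50 ✓; ∠(GU, UB) = 90.00° ✓; |UB| = 25.70 ✓; ∠UBE = 123.1° ✓; |BE| = 27.00 ✓; ∠BEH = 74.50° ✓; |EH| = 15.90 ✓; ∠EHF = 140.3° ✓; |HF| = 15.00 ✓; ∠HFD = 83.50° ✓; |FD| = 9.699 ✓; ∠(FD, DZ) = 89.99° ✓; |DZ| = 4.800 ✗.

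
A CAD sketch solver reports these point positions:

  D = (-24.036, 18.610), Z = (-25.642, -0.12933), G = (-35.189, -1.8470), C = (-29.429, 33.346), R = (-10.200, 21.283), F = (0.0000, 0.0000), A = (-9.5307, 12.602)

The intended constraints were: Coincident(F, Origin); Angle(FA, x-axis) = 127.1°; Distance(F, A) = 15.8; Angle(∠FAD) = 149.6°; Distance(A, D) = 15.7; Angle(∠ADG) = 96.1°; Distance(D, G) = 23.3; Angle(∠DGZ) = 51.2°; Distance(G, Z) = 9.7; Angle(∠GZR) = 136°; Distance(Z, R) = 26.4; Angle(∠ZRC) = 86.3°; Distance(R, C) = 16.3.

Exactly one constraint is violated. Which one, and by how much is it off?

Distance(R, C) = 16.3 — off by 6.40.

F = (0.00, 0.00) ✓; FA at 127.1° ✓; |FA| = 15.80 ✓; ∠FAD = 149.6° ✓; |AD| = 15.70 ✓; ∠ADG = 96.10° ✓; |DG| = 23.30 ✓; ∠DGZ = 51.20° ✓; |GZ| = 9.700 ✓; ∠GZR = 136.0° ✓; |ZR| = 26.40 ✓; ∠ZRC = 86.30° ✓; |RC| = 22.70 ✗.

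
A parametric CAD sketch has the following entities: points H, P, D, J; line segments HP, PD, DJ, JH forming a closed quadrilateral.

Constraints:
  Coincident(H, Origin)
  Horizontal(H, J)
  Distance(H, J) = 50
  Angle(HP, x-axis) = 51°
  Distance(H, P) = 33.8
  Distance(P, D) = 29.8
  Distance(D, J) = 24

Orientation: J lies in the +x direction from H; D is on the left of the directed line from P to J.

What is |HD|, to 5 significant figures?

56.341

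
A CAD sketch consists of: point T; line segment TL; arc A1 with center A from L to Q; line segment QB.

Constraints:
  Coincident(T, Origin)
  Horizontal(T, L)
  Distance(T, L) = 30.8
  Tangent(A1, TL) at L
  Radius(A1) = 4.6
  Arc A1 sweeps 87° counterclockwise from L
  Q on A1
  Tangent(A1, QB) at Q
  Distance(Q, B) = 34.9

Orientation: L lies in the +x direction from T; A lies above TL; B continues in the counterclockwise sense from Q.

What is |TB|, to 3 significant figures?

54.1

T is at the origin; TL is horizontal with |TL| = 30.8 and L on the +x side, so L = (30.8, 0.00). Tangency of A1 to TL means the radius AL is perpendicular to TL, so A = L + (0, 4.6) = (30.8, 4.60). On A1, L sits at bearing -90° from A; an 87° counterclockwise sweep puts Q at bearing -3°, so Q = A + 4.6·(cos -3°, sin -3°) = (35.4, 4.36). The tangent condition forces AQ to be normal to QB, so QB runs along (−sin -3°, cos -3°); with |QB| = 34.9, B = (37.2, 39.2). Then |TB| = |B − T| = 54.1.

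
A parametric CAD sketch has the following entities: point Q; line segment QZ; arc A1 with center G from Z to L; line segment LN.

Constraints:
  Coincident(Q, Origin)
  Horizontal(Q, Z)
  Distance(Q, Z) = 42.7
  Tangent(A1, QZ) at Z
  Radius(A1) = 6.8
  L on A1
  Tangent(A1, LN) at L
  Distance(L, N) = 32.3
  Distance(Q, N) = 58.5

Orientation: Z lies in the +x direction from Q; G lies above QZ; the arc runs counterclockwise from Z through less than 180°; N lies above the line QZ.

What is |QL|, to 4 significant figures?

50.03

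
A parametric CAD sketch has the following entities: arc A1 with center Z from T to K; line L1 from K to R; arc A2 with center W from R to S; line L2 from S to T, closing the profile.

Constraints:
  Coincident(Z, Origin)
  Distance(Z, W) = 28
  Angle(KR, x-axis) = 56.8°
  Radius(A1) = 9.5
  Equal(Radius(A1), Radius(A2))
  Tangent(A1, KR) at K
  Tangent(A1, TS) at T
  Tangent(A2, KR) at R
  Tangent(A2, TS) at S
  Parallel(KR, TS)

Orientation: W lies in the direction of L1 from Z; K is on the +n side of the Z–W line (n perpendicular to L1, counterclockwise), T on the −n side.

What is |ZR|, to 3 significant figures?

29.6

The slot axis is L1's direction at 56.8°, so u = (cos 56.8°, sin 56.8°) = (0.548, 0.837) and n = (−sin 56.8°, cos 56.8°) = (-0.837, 0.548). Z is at the origin and W lies 28.0 along u from Z, so W = 28.0·u = (15.3, 23.4). Tangency of A1 to both parallel lines with radius 9.5 puts K and T at Z ± 9.5·n: K = (-7.95, 5.20), T = (7.95, -5.20). Equal radii place R and S the same way about W: R = W + 9.5·n = (7.38, 28.6), S = W − 9.5·n = (23.3, 18.2). Then |ZR| = |R − Z| = 29.6.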